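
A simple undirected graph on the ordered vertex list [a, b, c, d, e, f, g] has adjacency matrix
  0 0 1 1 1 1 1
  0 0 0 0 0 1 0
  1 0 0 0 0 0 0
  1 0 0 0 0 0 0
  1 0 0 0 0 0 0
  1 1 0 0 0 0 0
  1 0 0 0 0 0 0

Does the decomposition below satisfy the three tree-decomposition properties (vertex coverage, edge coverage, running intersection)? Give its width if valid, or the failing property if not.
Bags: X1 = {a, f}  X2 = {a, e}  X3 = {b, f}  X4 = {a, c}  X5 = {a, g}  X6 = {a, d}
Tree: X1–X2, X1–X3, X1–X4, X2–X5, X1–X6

Vertex coverage: the bags together contain {a, b, c, d, e, f, g}, the full vertex set. Edge coverage: each edge of G has both endpoints in at least one bag. Running intersection: for every vertex, the bags containing it form a connected subtree. All three properties hold, so this is a valid tree decomposition of width max|bag| − 1 = 1, and hence tw(G) ≤ 1.

Yes; width 1.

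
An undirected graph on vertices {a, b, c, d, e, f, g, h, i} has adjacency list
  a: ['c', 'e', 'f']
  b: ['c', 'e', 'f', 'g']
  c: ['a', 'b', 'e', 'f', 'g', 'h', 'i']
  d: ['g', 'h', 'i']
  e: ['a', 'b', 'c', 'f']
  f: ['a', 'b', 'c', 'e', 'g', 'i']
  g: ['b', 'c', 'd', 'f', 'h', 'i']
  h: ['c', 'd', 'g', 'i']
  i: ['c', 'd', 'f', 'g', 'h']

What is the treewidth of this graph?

3

A width-3 tree decomposition is:
Bags: B1 = {b, c, f, g}  B2 = {c, f, g, i}  B3 = {c, g, h, i}  B4 = {b, c, e, f}  B5 = {a, c, e, f}  B6 = {d, g, h, i}
Tree: B1–B2, B2–B3, B1–B4, B4–B5, B3–B6
The largest bag has 4 vertices, giving width 3; this decomposition certifies tw(G) ≤ 3. Conversely, {d, g, h, i} is a clique of size 4, and the vertices of any clique must share a bag in every tree decomposition; so some bag has ≥ 4 vertices and tw(G) ≥ 3. The upper and lower bounds meet at 3, so that is the treewidth.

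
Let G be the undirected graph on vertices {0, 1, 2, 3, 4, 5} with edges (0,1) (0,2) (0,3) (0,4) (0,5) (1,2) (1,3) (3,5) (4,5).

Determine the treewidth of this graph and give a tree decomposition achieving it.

Treewidth 2.
One such decomposition:
Bags: B1 = {0, 1, 2}  B2 = {0, 1, 3}  B3 = {0, 3, 5}  B4 = {0, 4, 5}
Tree: B1–B2, B2–B3, B3–B4

The largest bag has 3 vertices, giving width 2; this decomposition certifies tw(G) ≤ 2. Conversely, {0, 1, 2} is a clique of size 3, and the vertices of any clique must share a bag in every tree decomposition; so some bag has ≥ 3 vertices and tw(G) ≥ 2. Hence tw(G) = 2 exactly.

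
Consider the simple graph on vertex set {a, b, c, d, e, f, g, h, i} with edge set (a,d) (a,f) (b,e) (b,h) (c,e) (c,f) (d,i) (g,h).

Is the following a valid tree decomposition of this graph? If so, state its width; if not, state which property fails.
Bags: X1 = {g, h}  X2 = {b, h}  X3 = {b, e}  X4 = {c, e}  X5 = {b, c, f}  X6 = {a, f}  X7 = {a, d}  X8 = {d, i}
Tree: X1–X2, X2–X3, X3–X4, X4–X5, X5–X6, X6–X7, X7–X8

No — bags containing vertex b are not connected in the tree.

A tree decomposition must satisfy three properties: every vertex lies in some bag; for every edge, both endpoints lie together in some bag; and for every vertex, the bags containing it form a connected subtree. Here bags containing vertex b are not connected in the tree, so the decomposition is invalid.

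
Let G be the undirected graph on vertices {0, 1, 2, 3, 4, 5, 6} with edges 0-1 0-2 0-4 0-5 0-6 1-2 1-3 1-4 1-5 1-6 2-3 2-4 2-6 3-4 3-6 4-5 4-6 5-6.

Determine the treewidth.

4

A width-4 tree decomposition is:
Bags: B1 = {0, 1, 4, 5, 6}  B2 = {0, 1, 2, 4, 6}  B3 = {1, 2, 3, 4, 6}
Tree: B1–B2, B2–B3
Each bag holds 5 vertices, so the decomposition has width 4, which upper-bounds the treewidth. On the other hand G contains the 5-clique {0, 1, 2, 4, 6}. A clique must lie in a single bag of any decomposition, so no decomposition can have width below 4. Combining the bounds, tw(G) = 4.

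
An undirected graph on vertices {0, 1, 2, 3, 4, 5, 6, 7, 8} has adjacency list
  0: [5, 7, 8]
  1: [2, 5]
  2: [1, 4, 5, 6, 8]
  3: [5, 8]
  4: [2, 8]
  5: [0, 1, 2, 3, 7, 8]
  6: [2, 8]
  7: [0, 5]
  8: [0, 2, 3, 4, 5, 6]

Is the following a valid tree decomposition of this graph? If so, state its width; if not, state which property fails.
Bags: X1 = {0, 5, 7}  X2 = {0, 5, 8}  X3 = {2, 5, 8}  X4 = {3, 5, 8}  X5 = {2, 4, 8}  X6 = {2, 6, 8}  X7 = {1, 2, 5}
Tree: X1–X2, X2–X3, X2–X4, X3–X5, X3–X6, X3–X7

Vertex coverage: the bags together contain {0, 1, 2, 3, 4, 5, 6, 7, 8}, the full vertex set. Edge coverage: each edge of G has both endpoints in at least one bag. Running intersection: for every vertex, the bags containing it form a connected subtree. All three properties hold, so this is a valid tree decomposition of width max|bag| − 1 = 2, and hence tw(G) ≤ 2.

Yes; width 2.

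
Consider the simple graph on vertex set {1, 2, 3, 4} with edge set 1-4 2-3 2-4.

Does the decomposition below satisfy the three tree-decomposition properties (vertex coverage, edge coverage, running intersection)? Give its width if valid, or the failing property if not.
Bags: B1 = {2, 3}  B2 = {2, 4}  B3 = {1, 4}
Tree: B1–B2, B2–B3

Every vertex of G appears in some bag (union = {1, 2, 3, 4}); every edge is covered by a bag; and for each vertex v the set of bags containing v is connected in the bag tree. The decomposition is therefore valid. The largest bag has 2 vertices, so the width is 1.

Yes; width 1.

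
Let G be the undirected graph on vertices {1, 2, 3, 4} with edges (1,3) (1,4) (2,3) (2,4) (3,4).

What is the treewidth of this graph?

2

A width-2 tree decomposition is:
Bags: B1 = {1, 3, 4}  B2 = {2, 3, 4}
Tree: B1–B2
The largest bag has 3 vertices, giving width 2; this decomposition certifies tw(G) ≤ 2. Conversely, {1, 3, 4} is a clique of size 3, and the vertices of any clique must share a bag in every tree decomposition; so some bag has ≥ 3 vertices and tw(G) ≥ 2. Hence tw(G) = 2 exactly.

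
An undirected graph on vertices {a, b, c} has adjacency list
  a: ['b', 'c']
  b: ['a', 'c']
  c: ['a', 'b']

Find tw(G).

2

A width-2 tree decomposition is:
Bags: B1 = {a, b, c}
Tree: (single bag)
A single bag containing all 3 vertices is trivially a valid decomposition of width 2. On the other hand G contains the 3-clique {a, b, c}. A clique must lie in a single bag of any decomposition, so no decomposition can have width below 2. Hence tw(G) = 2 exactly.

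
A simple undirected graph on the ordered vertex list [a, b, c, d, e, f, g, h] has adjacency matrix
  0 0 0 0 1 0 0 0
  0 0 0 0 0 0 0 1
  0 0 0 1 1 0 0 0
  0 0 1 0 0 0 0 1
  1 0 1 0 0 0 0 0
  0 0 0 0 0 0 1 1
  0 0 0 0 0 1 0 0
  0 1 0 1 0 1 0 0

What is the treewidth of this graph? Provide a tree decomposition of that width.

The largest bag has 2 vertices, giving width 1; this decomposition certifies tw(G) ≤ 1. G has an edge, so its treewidth is at least 1. Hence tw(G) = 1 exactly.

Treewidth 1.
Bags: B1 = {c, d}  B2 = {d, h}  B3 = {f, h}  B4 = {b, h}  B5 = {c, e}  B6 = {a, e}  B7 = {f, g}
Tree: B1–B2, B2–B3, B3–B4, B1–B5, B5–B6, B3–B7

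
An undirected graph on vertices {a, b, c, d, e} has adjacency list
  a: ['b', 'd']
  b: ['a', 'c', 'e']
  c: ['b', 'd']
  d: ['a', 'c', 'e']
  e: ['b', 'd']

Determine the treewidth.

2

A width-2 tree decomposition is:
Bags: B1 = {a, b, d}  B2 = {b, c, d}  B3 = {b, d, e}
Tree: B1–B2, B2–B3
The largest bag has 3 vertices, giving width 2; this decomposition certifies tw(G) ≤ 2. Since b–a–d–c–b is a cycle in G, G is not acyclic. Forests are exactly the graphs of treewidth ≤ 1, so tw(G) ≥ 2. Hence tw(G) = 2 exactly.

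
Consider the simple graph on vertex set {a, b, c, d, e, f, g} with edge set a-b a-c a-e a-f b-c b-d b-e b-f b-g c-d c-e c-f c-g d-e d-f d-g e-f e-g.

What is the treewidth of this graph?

4

A width-4 tree decomposition is:
Bags: B1 = {a, b, c, e, f}  B2 = {b, c, d, e, f}  B3 = {b, c, d, e, g}
Tree: B1–B2, B2–B3
The largest bag has 5 vertices, giving width 4; this decomposition certifies tw(G) ≤ 4. On the other hand G contains the 5-clique {b, c, d, e, g}. A clique must lie in a single bag of any decomposition, so no decomposition can have width below 4. Therefore the treewidth is 4.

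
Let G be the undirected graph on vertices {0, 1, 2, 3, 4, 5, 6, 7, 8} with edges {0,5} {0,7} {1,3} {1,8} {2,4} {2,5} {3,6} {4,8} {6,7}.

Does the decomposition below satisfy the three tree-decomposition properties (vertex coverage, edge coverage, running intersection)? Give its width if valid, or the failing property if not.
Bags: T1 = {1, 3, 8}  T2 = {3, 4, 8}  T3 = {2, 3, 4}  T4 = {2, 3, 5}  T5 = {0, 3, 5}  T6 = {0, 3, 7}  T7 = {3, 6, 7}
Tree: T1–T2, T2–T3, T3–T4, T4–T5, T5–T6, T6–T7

Yes; width 2.

Vertex coverage: the bags together contain {0, 1, 2, 3, 4, 5, 6, 7, 8}, the full vertex set. Edge coverage: each edge of G has both endpoints in at least one bag. Running intersection: for every vertex, the bags containing it form a connected subtree. All three properties hold, so this is a valid tree decomposition of width max|bag| − 1 = 2, and hence tw(G) ≤ 2.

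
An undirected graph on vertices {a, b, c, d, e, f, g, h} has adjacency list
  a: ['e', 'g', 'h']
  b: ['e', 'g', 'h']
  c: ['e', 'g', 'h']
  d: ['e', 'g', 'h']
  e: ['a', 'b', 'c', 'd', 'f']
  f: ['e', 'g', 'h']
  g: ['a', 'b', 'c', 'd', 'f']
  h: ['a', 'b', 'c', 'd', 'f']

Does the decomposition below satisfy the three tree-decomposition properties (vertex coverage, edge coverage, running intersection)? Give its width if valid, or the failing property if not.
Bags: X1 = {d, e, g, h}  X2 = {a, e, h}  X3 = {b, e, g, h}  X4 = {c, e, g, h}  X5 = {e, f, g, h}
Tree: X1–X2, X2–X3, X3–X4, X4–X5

A tree decomposition must satisfy three properties: every vertex lies in some bag; for every edge, both endpoints lie together in some bag; and for every vertex, the bags containing it form a connected subtree. Here edge (g,a) lies in no bag, so the decomposition is invalid.

No — edge (g,a) lies in no bag.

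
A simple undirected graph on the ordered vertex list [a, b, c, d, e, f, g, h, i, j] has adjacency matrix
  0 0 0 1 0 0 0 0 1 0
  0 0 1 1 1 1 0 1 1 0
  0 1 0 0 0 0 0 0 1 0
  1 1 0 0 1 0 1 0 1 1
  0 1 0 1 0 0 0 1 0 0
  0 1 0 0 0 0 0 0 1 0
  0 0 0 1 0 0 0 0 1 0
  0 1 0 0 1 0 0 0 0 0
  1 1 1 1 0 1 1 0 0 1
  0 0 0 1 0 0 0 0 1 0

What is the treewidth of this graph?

2

A width-2 tree decomposition is:
Bags: B1 = {d, i, j}  B2 = {b, d, i}  B3 = {b, c, i}  B4 = {d, g, i}  B5 = {b, d, e}  B6 = {b, e, h}  B7 = {a, d, i}  B8 = {b, f, i}
Tree: B1–B2, B2–B3, B1–B4, B2–B5, B5–B6, B4–B7, B2–B8
Each bag holds 3 vertices, so the decomposition has width 2, which upper-bounds the treewidth. On the other hand G contains the 3-clique {b, d, e}. A clique must lie in a single bag of any decomposition, so no decomposition can have width below 2. Therefore the treewidth is 2.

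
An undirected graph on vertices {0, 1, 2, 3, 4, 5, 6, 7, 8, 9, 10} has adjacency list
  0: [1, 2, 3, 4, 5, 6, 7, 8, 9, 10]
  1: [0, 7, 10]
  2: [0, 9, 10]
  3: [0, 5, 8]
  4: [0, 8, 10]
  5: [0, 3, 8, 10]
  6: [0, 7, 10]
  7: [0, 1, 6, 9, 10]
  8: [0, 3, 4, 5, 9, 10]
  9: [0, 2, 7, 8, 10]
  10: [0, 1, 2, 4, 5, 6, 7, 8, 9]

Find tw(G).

A width-3 tree decomposition is:
Bags: B1 = {0, 4, 8, 10}  B2 = {0, 8, 9, 10}  B3 = {0, 7, 9, 10}  B4 = {0, 6, 7, 10}  B5 = {0, 1, 7, 10}  B6 = {0, 5, 8, 10}  B7 = {0, 3, 5, 8}  B8 = {0, 2, 9, 10}
Tree: B1–B2, B2–B3, B3–B4, B3–B5, B2–B6, B6–B7, B2–B8
Each bag holds 4 vertices, so the decomposition has width 3, which upper-bounds the treewidth. Conversely, {0, 2, 9, 10} is a clique of size 4, and the vertices of any clique must share a bag in every tree decomposition; so some bag has ≥ 4 vertices and tw(G) ≥ 3. Combining the bounds, tw(G) = 3.

3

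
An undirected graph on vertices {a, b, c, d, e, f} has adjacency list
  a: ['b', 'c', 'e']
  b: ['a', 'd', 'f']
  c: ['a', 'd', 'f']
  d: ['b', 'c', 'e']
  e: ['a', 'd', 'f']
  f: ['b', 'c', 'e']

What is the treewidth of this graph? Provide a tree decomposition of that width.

Treewidth 3.
One such decomposition:
Bags: B1 = {a, b, c, e}  B2 = {b, c, d, e}  B3 = {b, c, e, f}
Tree: B1–B2, B2–B3

Each bag holds 4 vertices, so the decomposition has width 3, which upper-bounds the treewidth. For the lower bound: the 4 vertex sets {a,c}, {b,d}, {e}, {f} are disjoint, each induces a connected subgraph, and every pair is joined by at least one edge of G. Contracting each set to a single vertex therefore yields K_{4} as a minor, and since treewidth is minor-monotone, tw(G) ≥ tw(K_{4}) = 3. Therefore the treewidth is 3.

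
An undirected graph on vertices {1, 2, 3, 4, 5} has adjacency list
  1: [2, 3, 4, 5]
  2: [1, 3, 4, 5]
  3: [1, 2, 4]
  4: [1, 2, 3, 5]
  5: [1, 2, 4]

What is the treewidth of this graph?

3

A width-3 tree decomposition is:
Bags: B1 = {1, 2, 3, 4}  B2 = {1, 2, 4, 5}
Tree: B1–B2
The largest bag has 4 vertices, giving width 3; this decomposition certifies tw(G) ≤ 3. Conversely, {1, 2, 3, 4} is a clique of size 4, and the vertices of any clique must share a bag in every tree decomposition; so some bag has ≥ 4 vertices and tw(G) ≥ 3. Hence tw(G) = 3 exactly.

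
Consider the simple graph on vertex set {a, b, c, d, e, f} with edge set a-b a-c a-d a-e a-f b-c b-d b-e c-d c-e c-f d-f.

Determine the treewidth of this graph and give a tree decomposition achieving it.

Treewidth 3.
One optimal decomposition is:
Bags: B1 = {a, b, c, d}  B2 = {a, c, d, f}  B3 = {a, b, c, e}
Tree: B1–B2, B1–B3

The largest bag has 4 vertices, giving width 3; this decomposition certifies tw(G) ≤ 3. Conversely, {a, c, d, f} is a clique of size 4, and the vertices of any clique must share a bag in every tree decomposition; so some bag has ≥ 4 vertices and tw(G) ≥ 3. The upper and lower bounds meet at 3, so that is the treewidth.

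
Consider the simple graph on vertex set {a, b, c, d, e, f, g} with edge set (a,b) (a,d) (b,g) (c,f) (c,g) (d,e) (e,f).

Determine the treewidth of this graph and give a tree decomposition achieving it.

Treewidth 2.
One optimal decomposition is:
Bags: B1 = {a, b, g}  B2 = {a, d, g}  B3 = {d, e, g}  B4 = {e, f, g}  B5 = {c, f, g}
Tree: B1–B2, B2–B3, B3–B4, B4–B5

The largest bag has 3 vertices, giving width 2; this decomposition certifies tw(G) ≤ 2. The edges g–b–a–d–e–f–c–g form a cycle, so G is not a tree and its treewidth is at least 2. The upper and lower bounds meet at 2, so that is the treewidth.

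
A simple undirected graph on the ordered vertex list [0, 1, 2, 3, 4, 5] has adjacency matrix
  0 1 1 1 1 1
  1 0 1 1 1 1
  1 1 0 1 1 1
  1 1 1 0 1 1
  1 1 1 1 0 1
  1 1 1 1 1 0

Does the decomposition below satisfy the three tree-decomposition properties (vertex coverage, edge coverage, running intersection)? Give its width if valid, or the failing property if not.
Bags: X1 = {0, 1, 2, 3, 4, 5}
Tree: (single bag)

Checking the three conditions: (i) the bags cover all of {0, 1, 2, 3, 4, 5}; (ii) for each edge, some bag contains both endpoints; (iii) the bags containing any fixed vertex form a subtree. All hold, so the decomposition is valid with width 6 − 1 = 5.

Yes; width 5.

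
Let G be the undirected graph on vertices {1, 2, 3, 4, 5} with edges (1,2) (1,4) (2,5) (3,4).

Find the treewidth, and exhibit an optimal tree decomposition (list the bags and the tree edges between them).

The largest bag has 2 vertices, giving width 1; this decomposition certifies tw(G) ≤ 1. Since G has at least one edge (e.g. 5–2), it is not an edgeless graph, so tw(G) ≥ 1. Hence tw(G) = 1 exactly.

Treewidth 1.
One such decomposition:
Bags: B1 = {2, 5}  B2 = {1, 2}  B3 = {1, 4}  B4 = {3, 4}
Tree: B1–B2, B2–B3, B3–B4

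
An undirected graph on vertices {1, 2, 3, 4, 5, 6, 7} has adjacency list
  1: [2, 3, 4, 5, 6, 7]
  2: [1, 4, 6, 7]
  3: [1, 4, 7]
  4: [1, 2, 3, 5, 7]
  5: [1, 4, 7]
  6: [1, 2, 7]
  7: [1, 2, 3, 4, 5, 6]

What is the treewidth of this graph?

A width-3 tree decomposition is:
Bags: B1 = {1, 2, 4, 7}  B2 = {1, 3, 4, 7}  B3 = {1, 4, 5, 7}  B4 = {1, 2, 6, 7}
Tree: B1–B2, B1–B3, B1–B4
Each bag holds 4 vertices, so the decomposition has width 3, which upper-bounds the treewidth. Conversely, {1, 2, 4, 7} is a clique of size 4, and the vertices of any clique must share a bag in every tree decomposition; so some bag has ≥ 4 vertices and tw(G) ≥ 3. Combining the bounds, tw(G) = 3.

3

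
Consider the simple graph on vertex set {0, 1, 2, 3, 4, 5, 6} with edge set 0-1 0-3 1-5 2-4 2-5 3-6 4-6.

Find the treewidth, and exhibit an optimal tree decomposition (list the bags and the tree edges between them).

Each bag holds 3 vertices, so the decomposition has width 2, which upper-bounds the treewidth. For the lower bound, G contains the cycle 4–6–3–0–1–5–2–4, so G is not a forest; only forests have treewidth ≤ 1, hence tw(G) ≥ 2. Hence tw(G) = 2 exactly.

Treewidth 2.
One such decomposition:
Bags: B1 = {3, 4, 6}  B2 = {0, 3, 4}  B3 = {0, 1, 4}  B4 = {1, 4, 5}  B5 = {2, 4, 5}
Tree: B1–B2, B2–B3, B3–B4, B4–B5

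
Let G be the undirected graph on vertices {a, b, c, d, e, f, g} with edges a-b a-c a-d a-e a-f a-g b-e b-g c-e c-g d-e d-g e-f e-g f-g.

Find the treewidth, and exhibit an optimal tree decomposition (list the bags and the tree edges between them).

Treewidth 3.
One optimal decomposition is:
Bags: B1 = {a, d, e, g}  B2 = {a, c, e, g}  B3 = {a, b, e, g}  B4 = {a, e, f, g}
Tree: B1–B2, B1–B3, B2–B4

Every bag has size at most 4, so the width is 4 − 1 = 3 and tw(G) ≤ 3. Conversely, {a, d, e, g} is a clique of size 4, and the vertices of any clique must share a bag in every tree decomposition; so some bag has ≥ 4 vertices and tw(G) ≥ 3. Combining the bounds, tw(G) = 3.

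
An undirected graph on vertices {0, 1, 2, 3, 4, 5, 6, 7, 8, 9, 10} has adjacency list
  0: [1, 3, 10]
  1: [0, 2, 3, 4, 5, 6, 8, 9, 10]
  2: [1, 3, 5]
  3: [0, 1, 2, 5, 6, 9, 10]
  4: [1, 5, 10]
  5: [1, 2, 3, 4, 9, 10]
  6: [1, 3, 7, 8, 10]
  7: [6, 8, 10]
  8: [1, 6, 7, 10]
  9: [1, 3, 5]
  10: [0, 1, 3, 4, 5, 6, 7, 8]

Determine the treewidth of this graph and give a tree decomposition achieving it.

Treewidth 3.
One optimal decomposition is:
Bags: B1 = {1, 3, 6, 10}  B2 = {1, 6, 8, 10}  B3 = {1, 3, 5, 10}  B4 = {1, 3, 5, 9}  B5 = {1, 2, 3, 5}  B6 = {0, 1, 3, 10}  B7 = {1, 4, 5, 10}  B8 = {6, 7, 8, 10}
Tree: B1–B2, B1–B3, B3–B4, B4–B5, B1–B6, B3–B7, B2–B8

The largest bag has 4 vertices, giving width 3; this decomposition certifies tw(G) ≤ 3. On the other hand G contains the 4-clique {1, 6, 8, 10}. A clique must lie in a single bag of any decomposition, so no decomposition can have width below 3. The upper and lower bounds meet at 3, so that is the treewidth.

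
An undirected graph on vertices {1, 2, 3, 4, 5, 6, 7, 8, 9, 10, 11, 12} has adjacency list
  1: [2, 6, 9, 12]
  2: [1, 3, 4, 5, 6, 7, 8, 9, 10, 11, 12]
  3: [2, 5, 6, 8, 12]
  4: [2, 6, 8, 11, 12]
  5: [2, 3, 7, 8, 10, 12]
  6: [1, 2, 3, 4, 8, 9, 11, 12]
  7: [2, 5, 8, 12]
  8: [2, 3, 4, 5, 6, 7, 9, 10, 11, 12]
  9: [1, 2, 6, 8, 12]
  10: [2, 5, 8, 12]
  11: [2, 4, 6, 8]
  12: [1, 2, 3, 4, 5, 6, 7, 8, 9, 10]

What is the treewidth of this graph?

A width-4 tree decomposition is:
Bags: B1 = {2, 4, 6, 8, 12}  B2 = {2, 3, 6, 8, 12}  B3 = {2, 3, 5, 8, 12}  B4 = {2, 5, 7, 8, 12}  B5 = {2, 6, 8, 9, 12}  B6 = {2, 4, 6, 8, 11}  B7 = {1, 2, 6, 9, 12}  B8 = {2, 5, 8, 10, 12}
Tree: B1–B2, B2–B3, B3–B4, B1–B5, B1–B6, B5–B7, B3–B8
Every bag has size at most 5, so the width is 5 − 1 = 4 and tw(G) ≤ 4. On the other hand G contains the 5-clique {2, 4, 6, 8, 11}. A clique must lie in a single bag of any decomposition, so no decomposition can have width below 4. Combining the bounds, tw(G) = 4.

4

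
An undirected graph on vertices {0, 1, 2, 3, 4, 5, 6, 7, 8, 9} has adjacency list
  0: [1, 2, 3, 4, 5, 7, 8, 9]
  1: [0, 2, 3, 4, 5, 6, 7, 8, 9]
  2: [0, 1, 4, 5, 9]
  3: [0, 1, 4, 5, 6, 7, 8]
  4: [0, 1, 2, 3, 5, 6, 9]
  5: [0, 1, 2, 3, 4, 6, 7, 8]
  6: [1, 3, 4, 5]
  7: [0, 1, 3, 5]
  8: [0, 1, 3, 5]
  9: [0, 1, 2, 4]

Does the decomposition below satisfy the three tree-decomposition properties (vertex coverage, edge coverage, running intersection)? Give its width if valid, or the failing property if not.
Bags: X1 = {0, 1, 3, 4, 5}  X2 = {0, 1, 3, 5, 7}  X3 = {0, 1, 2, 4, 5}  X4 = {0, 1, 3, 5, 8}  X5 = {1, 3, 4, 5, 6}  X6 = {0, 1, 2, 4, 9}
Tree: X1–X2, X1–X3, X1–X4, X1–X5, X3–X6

Yes; width 4.

Every vertex of G appears in some bag (union = {0, 1, 2, 3, 4, 5, 6, 7, 8, 9}); every edge is covered by a bag; and for each vertex v the set of bags containing v is connected in the bag tree. The decomposition is therefore valid. The largest bag has 5 vertices, so the width is 4.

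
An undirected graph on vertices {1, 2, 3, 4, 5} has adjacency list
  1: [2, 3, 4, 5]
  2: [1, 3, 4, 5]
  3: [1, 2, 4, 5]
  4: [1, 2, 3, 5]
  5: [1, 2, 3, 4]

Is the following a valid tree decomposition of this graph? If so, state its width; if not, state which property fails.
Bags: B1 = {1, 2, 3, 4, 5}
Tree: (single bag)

Yes; width 4.

Checking the three conditions: (i) the bags cover all of {1, 2, 3, 4, 5}; (ii) for each edge, some bag contains both endpoints; (iii) the bags containing any fixed vertex form a subtree. All hold, so the decomposition is valid with width 5 − 1 = 4.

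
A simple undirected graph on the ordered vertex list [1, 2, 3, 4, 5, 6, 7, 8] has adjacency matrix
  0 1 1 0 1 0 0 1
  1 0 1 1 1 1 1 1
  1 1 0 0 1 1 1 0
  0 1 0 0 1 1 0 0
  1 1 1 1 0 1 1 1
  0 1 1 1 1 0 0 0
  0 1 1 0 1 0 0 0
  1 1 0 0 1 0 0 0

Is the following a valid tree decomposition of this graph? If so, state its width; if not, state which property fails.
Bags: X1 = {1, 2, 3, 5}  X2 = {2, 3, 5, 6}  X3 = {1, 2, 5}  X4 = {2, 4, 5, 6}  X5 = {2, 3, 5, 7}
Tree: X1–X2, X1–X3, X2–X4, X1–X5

A tree decomposition must satisfy three properties: every vertex lies in some bag; for every edge, both endpoints lie together in some bag; and for every vertex, the bags containing it form a connected subtree. Here vertex 8 appears in no bag, so the decomposition is invalid.

No — vertex 8 appears in no bag.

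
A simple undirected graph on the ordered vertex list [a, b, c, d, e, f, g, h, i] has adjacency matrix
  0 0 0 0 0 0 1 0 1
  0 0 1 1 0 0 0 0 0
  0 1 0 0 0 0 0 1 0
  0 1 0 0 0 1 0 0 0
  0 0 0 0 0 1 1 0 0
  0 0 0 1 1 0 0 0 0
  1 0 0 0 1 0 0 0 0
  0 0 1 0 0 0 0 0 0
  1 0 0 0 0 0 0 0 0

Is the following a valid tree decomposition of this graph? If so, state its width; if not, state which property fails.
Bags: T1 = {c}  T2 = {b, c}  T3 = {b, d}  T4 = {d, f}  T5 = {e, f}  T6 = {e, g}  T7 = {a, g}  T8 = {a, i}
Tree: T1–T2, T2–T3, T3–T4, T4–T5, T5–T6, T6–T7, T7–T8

A tree decomposition must satisfy three properties: every vertex lies in some bag; for every edge, both endpoints lie together in some bag; and for every vertex, the bags containing it form a connected subtree. Here vertex h appears in no bag, so the decomposition is invalid.

No — vertex h appears in no bag.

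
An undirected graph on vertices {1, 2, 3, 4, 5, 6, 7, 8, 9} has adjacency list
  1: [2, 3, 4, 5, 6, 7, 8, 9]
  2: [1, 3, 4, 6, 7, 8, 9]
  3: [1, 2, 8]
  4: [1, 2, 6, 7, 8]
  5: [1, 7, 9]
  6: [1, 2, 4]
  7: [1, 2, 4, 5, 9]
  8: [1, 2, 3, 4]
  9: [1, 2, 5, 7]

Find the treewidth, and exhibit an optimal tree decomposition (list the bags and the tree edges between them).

Treewidth 3.
One optimal decomposition is:
Bags: B1 = {1, 2, 4, 8}  B2 = {1, 2, 4, 6}  B3 = {1, 2, 4, 7}  B4 = {1, 2, 7, 9}  B5 = {1, 2, 3, 8}  B6 = {1, 5, 7, 9}
Tree: B1–B2, B2–B3, B3–B4, B1–B5, B4–B6

Every bag has size at most 4, so the width is 4 − 1 = 3 and tw(G) ≤ 3. For the lower bound, the 4 vertices {1, 2, 7, 9} are pairwise adjacent, and any tree decomposition puts a clique entirely inside one bag — forcing width ≥ 3. The upper and lower bounds meet at 3, so that is the treewidth.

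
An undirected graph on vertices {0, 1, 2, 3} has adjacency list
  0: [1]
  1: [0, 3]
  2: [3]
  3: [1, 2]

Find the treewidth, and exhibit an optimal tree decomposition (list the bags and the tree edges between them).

The largest bag has 2 vertices, giving width 1; this decomposition certifies tw(G) ≤ 1. G has an edge, so its treewidth is at least 1. Therefore the treewidth is 1.

Treewidth 1.
One such decomposition:
Bags: B1 = {2, 3}  B2 = {1, 3}  B3 = {0, 1}
Tree: B1–B2, B2–B3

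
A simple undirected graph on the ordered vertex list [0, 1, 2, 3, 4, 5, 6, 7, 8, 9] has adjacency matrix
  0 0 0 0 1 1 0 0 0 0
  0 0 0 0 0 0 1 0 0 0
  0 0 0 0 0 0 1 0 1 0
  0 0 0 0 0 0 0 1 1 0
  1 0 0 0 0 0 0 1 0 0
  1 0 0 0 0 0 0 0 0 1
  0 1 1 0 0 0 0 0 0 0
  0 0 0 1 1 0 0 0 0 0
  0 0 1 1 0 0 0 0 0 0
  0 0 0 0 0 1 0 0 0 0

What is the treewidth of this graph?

1

A width-1 tree decomposition is:
Bags: B1 = {1, 6}  B2 = {2, 6}  B3 = {2, 8}  B4 = {3, 8}  B5 = {3, 7}  B6 = {4, 7}  B7 = {0, 4}  B8 = {0, 5}  B9 = {5, 9}
Tree: B1–B2, B2–B3, B3–B4, B4–B5, B5–B6, B6–B7, B7–B8, B8–B9
Every bag has size at most 2, so the width is 2 − 1 = 1 and tw(G) ≤ 1. Any graph with an edge has treewidth ≥ 1, and G has the edge 1–6. Hence tw(G) = 1 exactly.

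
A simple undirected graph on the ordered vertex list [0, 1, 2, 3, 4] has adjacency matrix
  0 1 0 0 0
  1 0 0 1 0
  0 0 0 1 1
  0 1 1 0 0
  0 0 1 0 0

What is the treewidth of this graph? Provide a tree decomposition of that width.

Each bag holds 2 vertices, so the decomposition has width 1, which upper-bounds the treewidth. G has an edge, so its treewidth is at least 1. The upper and lower bounds meet at 1, so that is the treewidth.

Treewidth 1.
Bags: B1 = {2, 4}  B2 = {2, 3}  B3 = {1, 3}  B4 = {0, 1}
Tree: B1–B2, B2–B3, B3–B4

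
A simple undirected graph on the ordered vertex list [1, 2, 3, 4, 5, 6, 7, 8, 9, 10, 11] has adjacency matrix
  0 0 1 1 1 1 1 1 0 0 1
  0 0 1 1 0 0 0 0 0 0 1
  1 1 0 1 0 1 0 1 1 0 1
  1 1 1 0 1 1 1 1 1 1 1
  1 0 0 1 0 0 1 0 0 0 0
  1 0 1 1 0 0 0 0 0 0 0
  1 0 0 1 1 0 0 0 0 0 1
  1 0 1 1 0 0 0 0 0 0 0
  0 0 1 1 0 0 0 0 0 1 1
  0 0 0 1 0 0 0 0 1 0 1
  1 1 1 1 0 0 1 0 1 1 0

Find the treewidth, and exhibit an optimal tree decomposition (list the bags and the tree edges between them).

Every bag has size at most 4, so the width is 4 − 1 = 3 and tw(G) ≤ 3. Conversely, {1, 3, 4, 8} is a clique of size 4, and the vertices of any clique must share a bag in every tree decomposition; so some bag has ≥ 4 vertices and tw(G) ≥ 3. Combining the bounds, tw(G) = 3.

Treewidth 3.
Bags: B1 = {2, 3, 4, 11}  B2 = {1, 3, 4, 11}  B3 = {3, 4, 9, 11}  B4 = {1, 3, 4, 6}  B5 = {1, 4, 7, 11}  B6 = {4, 9, 10, 11}  B7 = {1, 3, 4, 8}  B8 = {1, 4, 5, 7}
Tree: B1–B2, B2–B3, B2–B4, B2–B5, B3–B6, B2–B7, B5–B8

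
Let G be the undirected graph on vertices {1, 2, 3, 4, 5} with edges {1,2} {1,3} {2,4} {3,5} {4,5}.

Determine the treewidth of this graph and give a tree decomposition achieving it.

Treewidth 2.
Bags: B1 = {3, 4, 5}  B2 = {2, 3, 4}  B3 = {1, 2, 3}
Tree: B1–B2, B2–B3

Each bag holds 3 vertices, so the decomposition has width 2, which upper-bounds the treewidth. For the lower bound, G contains the cycle 3–5–4–2–1–3, so G is not a forest; only forests have treewidth ≤ 1, hence tw(G) ≥ 2. The upper and lower bounds meet at 2, so that is the treewidth.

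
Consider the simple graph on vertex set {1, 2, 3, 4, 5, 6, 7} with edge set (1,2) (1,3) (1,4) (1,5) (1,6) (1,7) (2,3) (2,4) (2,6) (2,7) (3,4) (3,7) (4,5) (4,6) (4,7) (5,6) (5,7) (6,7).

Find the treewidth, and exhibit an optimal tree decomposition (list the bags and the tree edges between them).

Treewidth 4.
Bags: B1 = {1, 2, 4, 6, 7}  B2 = {1, 4, 5, 6, 7}  B3 = {1, 2, 3, 4, 7}
Tree: B1–B2, B1–B3

Each bag holds 5 vertices, so the decomposition has width 4, which upper-bounds the treewidth. Conversely, {1, 2, 3, 4, 7} is a clique of size 5, and the vertices of any clique must share a bag in every tree decomposition; so some bag has ≥ 5 vertices and tw(G) ≥ 4. Combining the bounds, tw(G) = 4.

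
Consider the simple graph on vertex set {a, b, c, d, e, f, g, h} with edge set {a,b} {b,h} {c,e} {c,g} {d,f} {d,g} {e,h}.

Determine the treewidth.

A width-1 tree decomposition is:
Bags: B1 = {d, f}  B2 = {d, g}  B3 = {c, g}  B4 = {c, e}  B5 = {e, h}  B6 = {b, h}  B7 = {a, b}
Tree: B1–B2, B2–B3, B3–B4, B4–B5, B5–B6, B6–B7
Every bag has size at most 2, so the width is 2 − 1 = 1 and tw(G) ≤ 1. Any graph with an edge has treewidth ≥ 1, and G has the edge f–d. Combining the bounds, tw(G) = 1.

1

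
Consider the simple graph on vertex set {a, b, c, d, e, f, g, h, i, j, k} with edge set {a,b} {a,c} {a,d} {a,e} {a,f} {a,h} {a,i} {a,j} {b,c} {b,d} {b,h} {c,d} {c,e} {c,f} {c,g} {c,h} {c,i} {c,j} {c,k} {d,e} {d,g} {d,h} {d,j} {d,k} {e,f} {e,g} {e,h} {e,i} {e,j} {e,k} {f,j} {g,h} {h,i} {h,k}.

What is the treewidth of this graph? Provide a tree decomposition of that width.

Every bag has size at most 5, so the width is 5 − 1 = 4 and tw(G) ≤ 4. Conversely, {a, c, d, e, j} is a clique of size 5, and the vertices of any clique must share a bag in every tree decomposition; so some bag has ≥ 5 vertices and tw(G) ≥ 4. Therefore the treewidth is 4.

Treewidth 4.
Bags: B1 = {a, c, e, h, i}  B2 = {a, c, d, e, h}  B3 = {c, d, e, h, k}  B4 = {a, c, d, e, j}  B5 = {a, c, e, f, j}  B6 = {c, d, e, g, h}  B7 = {a, b, c, d, h}
Tree: B1–B2, B2–B3, B2–B4, B4–B5, B2–B6, B2–B7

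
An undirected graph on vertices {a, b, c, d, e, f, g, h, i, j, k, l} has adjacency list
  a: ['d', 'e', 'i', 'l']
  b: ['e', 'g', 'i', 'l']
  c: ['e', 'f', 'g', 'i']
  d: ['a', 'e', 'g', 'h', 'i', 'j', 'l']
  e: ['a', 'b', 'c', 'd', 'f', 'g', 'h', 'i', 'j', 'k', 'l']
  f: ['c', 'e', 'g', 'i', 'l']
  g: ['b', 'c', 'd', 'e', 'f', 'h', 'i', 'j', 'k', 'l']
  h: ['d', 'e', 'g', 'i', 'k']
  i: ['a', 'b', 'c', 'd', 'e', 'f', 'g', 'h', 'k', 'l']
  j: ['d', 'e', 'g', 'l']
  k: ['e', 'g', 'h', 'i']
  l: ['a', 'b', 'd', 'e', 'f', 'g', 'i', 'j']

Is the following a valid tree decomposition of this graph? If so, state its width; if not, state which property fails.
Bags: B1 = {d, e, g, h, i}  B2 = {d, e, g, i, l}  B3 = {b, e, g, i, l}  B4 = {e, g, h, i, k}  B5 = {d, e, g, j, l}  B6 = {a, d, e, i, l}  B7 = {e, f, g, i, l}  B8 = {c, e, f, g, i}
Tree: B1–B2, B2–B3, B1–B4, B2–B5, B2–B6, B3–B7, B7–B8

Yes; width 4.

Every vertex of G appears in some bag (union = {a, b, c, d, e, f, g, h, i, j, k, l}); every edge is covered by a bag; and for each vertex v the set of bags containing v is connected in the bag tree. The decomposition is therefore valid. The largest bag has 5 vertices, so the width is 4.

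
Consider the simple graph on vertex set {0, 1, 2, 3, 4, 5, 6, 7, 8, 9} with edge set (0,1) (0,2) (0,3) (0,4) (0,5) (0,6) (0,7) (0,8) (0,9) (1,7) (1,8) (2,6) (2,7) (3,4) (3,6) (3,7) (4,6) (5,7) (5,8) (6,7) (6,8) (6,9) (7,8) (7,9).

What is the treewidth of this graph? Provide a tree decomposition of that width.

The largest bag has 4 vertices, giving width 3; this decomposition certifies tw(G) ≤ 3. On the other hand G contains the 4-clique {0, 3, 4, 6}. A clique must lie in a single bag of any decomposition, so no decomposition can have width below 3. The upper and lower bounds meet at 3, so that is the treewidth.

Treewidth 3.
One such decomposition:
Bags: B1 = {0, 3, 4, 6}  B2 = {0, 3, 6, 7}  B3 = {0, 6, 7, 8}  B4 = {0, 1, 7, 8}  B5 = {0, 2, 6, 7}  B6 = {0, 5, 7, 8}  B7 = {0, 6, 7, 9}
Tree: B1–B2, B2–B3, B3–B4, B3–B5, B3–B6, B2–B7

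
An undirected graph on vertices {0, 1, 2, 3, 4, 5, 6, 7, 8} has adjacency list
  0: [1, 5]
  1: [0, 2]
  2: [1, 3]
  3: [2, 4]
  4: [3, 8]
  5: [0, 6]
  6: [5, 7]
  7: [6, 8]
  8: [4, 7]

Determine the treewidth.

A width-2 tree decomposition is:
Bags: B1 = {1, 2, 3}  B2 = {1, 3, 4}  B3 = {1, 4, 8}  B4 = {1, 7, 8}  B5 = {1, 6, 7}  B6 = {1, 5, 6}  B7 = {0, 1, 5}
Tree: B1–B2, B2–B3, B3–B4, B4–B5, B5–B6, B6–B7
Each bag holds 3 vertices, so the decomposition has width 2, which upper-bounds the treewidth. Since 1–2–3–4–8–7–6–5–0–1 is a cycle in G, G is not acyclic. Forests are exactly the graphs of treewidth ≤ 1, so tw(G) ≥ 2. The upper and lower bounds meet at 2, so that is the treewidth.

2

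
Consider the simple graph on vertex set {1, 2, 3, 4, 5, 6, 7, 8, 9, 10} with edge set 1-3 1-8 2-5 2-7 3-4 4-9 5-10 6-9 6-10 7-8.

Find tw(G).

2

A width-2 tree decomposition is:
Bags: B1 = {3, 4, 9}  B2 = {3, 6, 9}  B3 = {3, 6, 10}  B4 = {3, 5, 10}  B5 = {2, 3, 5}  B6 = {2, 3, 7}  B7 = {3, 7, 8}  B8 = {1, 3, 8}
Tree: B1–B2, B2–B3, B3–B4, B4–B5, B5–B6, B6–B7, B7–B8
Every bag has size at most 3, so the width is 3 − 1 = 2 and tw(G) ≤ 2. Since 3–4–9–6–10–5–2–7–8–1–3 is a cycle in G, G is not acyclic. Forests are exactly the graphs of treewidth ≤ 1, so tw(G) ≥ 2. Therefore the treewidth is 2.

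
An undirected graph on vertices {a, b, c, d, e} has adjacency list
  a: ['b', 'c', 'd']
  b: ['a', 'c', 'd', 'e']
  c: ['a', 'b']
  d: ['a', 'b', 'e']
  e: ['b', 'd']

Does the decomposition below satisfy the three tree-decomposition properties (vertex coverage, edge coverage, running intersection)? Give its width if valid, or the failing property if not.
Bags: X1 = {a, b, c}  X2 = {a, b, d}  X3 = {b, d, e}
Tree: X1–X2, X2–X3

Checking the three conditions: (i) the bags cover all of {a, b, c, d, e}; (ii) for each edge, some bag contains both endpoints; (iii) the bags containing any fixed vertex form a subtree. All hold, so the decomposition is valid with width 3 − 1 = 2.

Yes; width 2.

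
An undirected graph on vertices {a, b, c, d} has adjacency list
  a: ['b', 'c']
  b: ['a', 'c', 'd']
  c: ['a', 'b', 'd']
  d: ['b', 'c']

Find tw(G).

A width-2 tree decomposition is:
Bags: B1 = {b, c, d}  B2 = {a, b, c}
Tree: B1–B2
The largest bag has 3 vertices, giving width 2; this decomposition certifies tw(G) ≤ 2. Conversely, {b, c, d} is a clique of size 3, and the vertices of any clique must share a bag in every tree decomposition; so some bag has ≥ 3 vertices and tw(G) ≥ 2. Hence tw(G) = 2 exactly.

2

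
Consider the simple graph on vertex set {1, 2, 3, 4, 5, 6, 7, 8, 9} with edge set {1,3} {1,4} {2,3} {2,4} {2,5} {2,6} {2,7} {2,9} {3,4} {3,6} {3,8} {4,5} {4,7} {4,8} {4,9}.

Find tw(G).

A width-2 tree decomposition is:
Bags: B1 = {3, 4, 8}  B2 = {2, 3, 4}  B3 = {1, 3, 4}  B4 = {2, 4, 5}  B5 = {2, 4, 7}  B6 = {2, 4, 9}  B7 = {2, 3, 6}
Tree: B1–B2, B2–B3, B2–B4, B4–B5, B5–B6, B2–B7
Each bag holds 3 vertices, so the decomposition has width 2, which upper-bounds the treewidth. Conversely, {3, 4, 8} is a clique of size 3, and the vertices of any clique must share a bag in every tree decomposition; so some bag has ≥ 3 vertices and tw(G) ≥ 2. Therefore the treewidth is 2.

2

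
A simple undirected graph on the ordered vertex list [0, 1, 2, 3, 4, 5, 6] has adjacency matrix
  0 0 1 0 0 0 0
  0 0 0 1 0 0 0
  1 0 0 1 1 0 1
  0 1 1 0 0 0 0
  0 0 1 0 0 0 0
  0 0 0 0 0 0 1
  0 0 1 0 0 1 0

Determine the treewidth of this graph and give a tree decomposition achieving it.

The largest bag has 2 vertices, giving width 1; this decomposition certifies tw(G) ≤ 1. Since G has at least one edge (e.g. 2–0), it is not an edgeless graph, so tw(G) ≥ 1. Therefore the treewidth is 1.

Treewidth 1.
Bags: B1 = {0, 2}  B2 = {2, 6}  B3 = {2, 3}  B4 = {5, 6}  B5 = {1, 3}  B6 = {2, 4}
Tree: B1–B2, B1–B3, B2–B4, B3–B5, B1–B6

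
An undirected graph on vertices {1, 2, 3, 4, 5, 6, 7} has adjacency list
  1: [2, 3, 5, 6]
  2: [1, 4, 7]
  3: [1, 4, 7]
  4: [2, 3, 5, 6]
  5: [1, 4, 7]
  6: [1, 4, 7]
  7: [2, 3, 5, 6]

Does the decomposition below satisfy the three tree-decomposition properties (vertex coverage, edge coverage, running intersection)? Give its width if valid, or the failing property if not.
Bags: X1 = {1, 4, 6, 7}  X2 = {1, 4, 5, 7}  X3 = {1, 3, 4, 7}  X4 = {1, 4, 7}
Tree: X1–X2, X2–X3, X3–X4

A tree decomposition must satisfy three properties: every vertex lies in some bag; for every edge, both endpoints lie together in some bag; and for every vertex, the bags containing it form a connected subtree. Here vertex 2 appears in no bag, so the decomposition is invalid.

No — vertex 2 appears in no bag.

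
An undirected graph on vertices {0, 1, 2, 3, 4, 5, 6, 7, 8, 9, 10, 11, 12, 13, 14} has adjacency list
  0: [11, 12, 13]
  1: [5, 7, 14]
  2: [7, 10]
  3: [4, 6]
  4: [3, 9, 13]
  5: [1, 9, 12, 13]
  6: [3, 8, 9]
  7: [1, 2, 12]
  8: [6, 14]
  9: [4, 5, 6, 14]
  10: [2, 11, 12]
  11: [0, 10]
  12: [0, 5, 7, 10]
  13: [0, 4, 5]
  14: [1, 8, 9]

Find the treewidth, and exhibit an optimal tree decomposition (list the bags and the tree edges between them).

Each bag holds 4 vertices, so the decomposition has width 3, which upper-bounds the treewidth. For the lower bound: the 4 vertex sets {2,10,11}, {0}, {12}, {1,5,7,13} are disjoint, each induces a connected subgraph, and every pair is joined by at least one edge of G. Contracting each set to a single vertex therefore yields K_{4} as a minor, and since treewidth is minor-monotone, tw(G) ≥ tw(K_{4}) = 3. Hence tw(G) = 3 exactly.

Treewidth 3.
One such decomposition:
Bags: B1 = {0, 2, 10, 11}  B2 = {0, 2, 10, 12}  B3 = {0, 2, 7, 12}  B4 = {0, 7, 12, 13}  B5 = {5, 7, 12, 13}  B6 = {1, 5, 7, 13}  B7 = {1, 4, 5, 13}  B8 = {1, 4, 5, 9}  B9 = {1, 4, 9, 14}  B10 = {3, 4, 9, 14}  B11 = {3, 6, 9, 14}  B12 = {3, 6, 8, 14}
Tree: B1–B2, B2–B3, B3–B4, B4–B5, B5–B6, B6–B7, B7–B8, B8–B9, B9–B10, B10–B11, B11–B12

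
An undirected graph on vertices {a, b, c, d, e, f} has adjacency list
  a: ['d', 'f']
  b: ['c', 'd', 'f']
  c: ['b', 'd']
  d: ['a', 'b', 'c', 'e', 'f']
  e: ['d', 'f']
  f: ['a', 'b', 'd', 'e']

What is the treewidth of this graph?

A width-2 tree decomposition is:
Bags: B1 = {b, c, d}  B2 = {b, d, f}  B3 = {a, d, f}  B4 = {d, e, f}
Tree: B1–B2, B2–B3, B3–B4
Each bag holds 3 vertices, so the decomposition has width 2, which upper-bounds the treewidth. For the lower bound, the 3 vertices {b, c, d} are pairwise adjacent, and any tree decomposition puts a clique entirely inside one bag — forcing width ≥ 2. Hence tw(G) = 2 exactly.

2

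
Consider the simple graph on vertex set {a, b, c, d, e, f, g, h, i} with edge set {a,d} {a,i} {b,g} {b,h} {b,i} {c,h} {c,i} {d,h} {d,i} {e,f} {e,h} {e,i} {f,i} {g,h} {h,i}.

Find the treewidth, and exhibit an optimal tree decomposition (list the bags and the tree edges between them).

The largest bag has 3 vertices, giving width 2; this decomposition certifies tw(G) ≤ 2. For the lower bound, the 3 vertices {b, g, h} are pairwise adjacent, and any tree decomposition puts a clique entirely inside one bag — forcing width ≥ 2. Combining the bounds, tw(G) = 2.

Treewidth 2.
One optimal decomposition is:
Bags: B1 = {d, h, i}  B2 = {b, h, i}  B3 = {c, h, i}  B4 = {a, d, i}  B5 = {e, h, i}  B6 = {b, g, h}  B7 = {e, f, i}
Tree: B1–B2, B1–B3, B1–B4, B1–B5, B2–B6, B5–B7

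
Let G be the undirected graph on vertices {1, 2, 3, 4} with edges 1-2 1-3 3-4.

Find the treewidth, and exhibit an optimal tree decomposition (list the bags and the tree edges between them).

Every bag has size at most 2, so the width is 2 − 1 = 1 and tw(G) ≤ 1. G has an edge, so its treewidth is at least 1. The upper and lower bounds meet at 1, so that is the treewidth.

Treewidth 1.
Bags: B1 = {1, 2}  B2 = {1, 3}  B3 = {3, 4}
Tree: B1–B2, B2–B3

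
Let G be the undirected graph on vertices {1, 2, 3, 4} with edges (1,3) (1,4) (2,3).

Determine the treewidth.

A width-1 tree decomposition is:
Bags: B1 = {2, 3}  B2 = {1, 3}  B3 = {1, 4}
Tree: B1–B2, B2–B3
Every bag has size at most 2, so the width is 2 − 1 = 1 and tw(G) ≤ 1. Since G has at least one edge (e.g. 2–3), it is not an edgeless graph, so tw(G) ≥ 1. Combining the bounds, tw(G) = 1.

1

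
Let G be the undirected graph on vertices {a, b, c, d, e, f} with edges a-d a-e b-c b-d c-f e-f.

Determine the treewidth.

2

A width-2 tree decomposition is:
Bags: B1 = {a, e, f}  B2 = {a, c, f}  B3 = {a, b, c}  B4 = {a, b, d}
Tree: B1–B2, B2–B3, B3–B4
Each bag holds 3 vertices, so the decomposition has width 2, which upper-bounds the treewidth. Since a–e–f–c–b–d–a is a cycle in G, G is not acyclic. Forests are exactly the graphs of treewidth ≤ 1, so tw(G) ≥ 2. Hence tw(G) = 2 exactly.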